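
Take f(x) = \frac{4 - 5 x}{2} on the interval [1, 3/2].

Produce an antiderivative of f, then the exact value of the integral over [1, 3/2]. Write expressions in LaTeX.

Recover f(x) by differentiating a candidate F(x); any mismatch rules it out.
F(x) = - \frac{5 x^{2}}{4} + 2 x is an antiderivative of f.
Check: d/dx[- \frac{5 x^{2}}{4} + 2 x] = 2 - \frac{5 x}{2}, which equals f(x).
F(3/2) = \frac{3}{16}; F(1) = \frac{3}{4}.
Integral = F(3/2) - F(1) = - \frac{9}{16}.

Antiderivative: F(x) = - \frac{5 x^{2}}{4} + 2 x; value = - \frac{9}{16}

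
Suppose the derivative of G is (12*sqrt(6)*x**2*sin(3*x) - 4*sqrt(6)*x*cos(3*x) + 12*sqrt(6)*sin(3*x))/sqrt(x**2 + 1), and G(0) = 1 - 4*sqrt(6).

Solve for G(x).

G(x) = -4*sqrt(6)*sqrt(x**2 + 1)*cos(3*x) + 1

G'(x) has the shape u'v + uv' for u = -8*sqrt(3*x**2/2 + 3/2) and v = cos(3*x) — it is the derivative of the product u*v.
A general antiderivative is -8*sqrt(3*x**2/2 + 3/2)*cos(3*x) + C.
The condition gives C = 1 - 4*sqrt(6) - (-4*sqrt(6)) = 1.
So G(x) = -4*sqrt(6)*sqrt(x**2 + 1)*cos(3*x) + 1.
Check: d/dx[-4*sqrt(6)*sqrt(x**2 + 1)*cos(3*x) + 1] = (12*sqrt(6)*x**2*sin(3*x) - 4*sqrt(6)*x*cos(3*x) + 12*sqrt(6)*sin(3*x))/sqrt(x**2 + 1) = G'(x).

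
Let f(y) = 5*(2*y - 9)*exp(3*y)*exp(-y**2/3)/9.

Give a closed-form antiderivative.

The substitution u = -y**2/3 + 3*y works: f is exactly (dF/du)*(du/dy) for that inner function.
Check: d/dy[-5*exp(3*y)*exp(-y**2/3)/3] = (10*y*exp(3*y) - 45*exp(3*y))*exp(-y**2/3)/9, which equals f(y).

An antiderivative is F(y) = -5*exp(3*y)*exp(-y**2/3)/3.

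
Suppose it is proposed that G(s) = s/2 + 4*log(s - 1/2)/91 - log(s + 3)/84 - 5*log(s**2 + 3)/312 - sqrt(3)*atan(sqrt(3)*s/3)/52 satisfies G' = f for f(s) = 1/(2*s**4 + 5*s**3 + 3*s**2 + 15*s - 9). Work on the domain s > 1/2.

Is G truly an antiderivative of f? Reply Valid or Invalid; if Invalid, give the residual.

d/ds[G] = (2*s**4 + 5*s**3 + 3*s**2 + 15*s - 7)/(4*s**4 + 10*s**3 + 6*s**2 + 30*s - 18)
d/ds[G] - f(s) = 1/2 != 0.

Invalid: d/ds[G] - f = 1/2, which is not 0.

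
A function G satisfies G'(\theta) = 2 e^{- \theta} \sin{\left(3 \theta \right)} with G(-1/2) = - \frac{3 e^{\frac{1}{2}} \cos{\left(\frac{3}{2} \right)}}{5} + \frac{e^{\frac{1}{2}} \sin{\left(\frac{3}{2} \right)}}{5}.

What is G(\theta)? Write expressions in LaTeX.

G(\theta) = \frac{\left(- \sin{\left(3 \theta \right)} - 3 \cos{\left(3 \theta \right)}\right) e^{- \theta}}{5}

Differentiate the proposed G(\theta) back; it has to land on the given G'(\theta).
A general antiderivative is - \frac{e^{- \theta} \sin{\left(3 \theta \right)}}{5} - \frac{3 e^{- \theta} \cos{\left(3 \theta \right)}}{5} + C.
The condition gives C = - \frac{3 e^{\frac{1}{2}} \cos{\left(\frac{3}{2} \right)}}{5} + \frac{e^{\frac{1}{2}} \sin{\left(\frac{3}{2} \right)}}{5} - (- \frac{3 e^{\frac{1}{2}} \cos{\left(\frac{3}{2} \right)}}{5} + \frac{e^{\frac{1}{2}} \sin{\left(\frac{3}{2} \right)}}{5}) = 0.
So G(\theta) = \frac{\left(- \sin{\left(3 \theta \right)} - 3 \cos{\left(3 \theta \right)}\right) e^{- \theta}}{5}.
Check: d/d\theta[\frac{\left(- \sin{\left(3 \theta \right)} - 3 \cos{\left(3 \theta \right)}\right) e^{- \theta}}{5}] = 2 e^{- \theta} \sin{\left(3 \theta \right)} = G'(\theta).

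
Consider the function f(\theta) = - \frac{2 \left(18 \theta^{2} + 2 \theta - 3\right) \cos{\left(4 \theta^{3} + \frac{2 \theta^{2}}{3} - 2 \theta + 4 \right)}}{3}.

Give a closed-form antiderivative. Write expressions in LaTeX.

An antiderivative is F(\theta) = - \sin{\left(4 \theta^{3} + \frac{2 \theta^{2}}{3} - 2 \theta + 4 \right)}.

f matches the chain-rule pattern g'(h)*h' with inner function h(\theta) = 4 \theta^{3} + \frac{2 \theta^{2}}{3} - 2 \theta + 4; substituting u = h(\theta) collapses the integral.
Check: d/d\theta[- \sin{\left(4 \theta^{3} + \frac{2 \theta^{2}}{3} - 2 \theta + 4 \right)}] = - 12 \theta^{2} \cos{\left(4 \theta^{3} + \frac{2 \theta^{2}}{3} - 2 \theta + 4 \right)} - \frac{4 \theta \cos{\left(4 \theta^{3} + \frac{2 \theta^{2}}{3} - 2 \theta + 4 \right)}}{3} + 2 \cos{\left(4 \theta^{3} + \frac{2 \theta^{2}}{3} - 2 \theta + 4 \right)}, which equals f(\theta).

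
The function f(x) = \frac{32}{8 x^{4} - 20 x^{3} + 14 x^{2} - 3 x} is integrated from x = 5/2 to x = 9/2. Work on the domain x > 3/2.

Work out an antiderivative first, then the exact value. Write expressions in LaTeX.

Factor the denominator (x \left(2 x - 3\right) \left(2 x - 1\right)^{2}) and decompose: f = \frac{16}{2 x - 1} - \frac{32}{\left(2 x - 1\right)^{2}} + \frac{16}{3 \left(2 x - 3\right)} - \frac{32}{3 x}; each piece integrates to a log, atan, or power term.
F(x) = - \frac{32 \log{\left(x \right)}}{3} + \frac{8 \log{\left(x - \frac{3}{2} \right)}}{3} + 8 \log{\left(x - \frac{1}{2} \right)} + \frac{32}{4 x - 2} is an antiderivative of f.
Check: d/dx[- \frac{32 \log{\left(x \right)}}{3} + \frac{8 \log{\left(x - \frac{3}{2} \right)}}{3} + 8 \log{\left(x - \frac{1}{2} \right)} + \frac{32}{4 x - 2}] = \frac{32}{8 x^{4} - 20 x^{3} + 14 x^{2} - 3 x} = f(x).
F(9/2) = - \frac{32 \log{\left(\frac{9}{2} \right)}}{3} + 2 + \frac{8 \log{\left(3 \right)}}{3} + 8 \log{\left(4 \right)}; F(5/2) = - \frac{32 \log{\left(\frac{5}{2} \right)}}{3} + 4 + 8 \log{\left(2 \right)}.
Integral = F(9/2) - F(5/2) = - \frac{32 \log{\left(\frac{9}{2} \right)}}{3} - 8 \log{\left(2 \right)} - 2 + \frac{8 \log{\left(3 \right)}}{3} + \frac{32 \log{\left(\frac{5}{2} \right)}}{3} + 8 \log{\left(4 \right)}.

Antiderivative: F(x) = - \frac{32 \log{\left(x \right)}}{3} + \frac{8 \log{\left(x - \frac{3}{2} \right)}}{3} + 8 \log{\left(x - \frac{1}{2} \right)} + \frac{32}{4 x - 2}; value = - \frac{32 \log{\left(\frac{9}{2} \right)}}{3} - 8 \log{\left(2 \right)} - 2 + \frac{8 \log{\left(3 \right)}}{3} + \frac{32 \log{\left(\frac{5}{2} \right)}}{3} + 8 \log{\left(4 \right)}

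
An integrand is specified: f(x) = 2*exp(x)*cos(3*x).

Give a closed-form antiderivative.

An antiderivative is F(x) = 3*exp(x)*sin(3*x)/5 + exp(x)*cos(3*x)/5.

Recover f(x) by differentiating a candidate F(x); any mismatch rules it out.
Check: d/dx[3*exp(x)*sin(3*x)/5 + exp(x)*cos(3*x)/5] = 2*exp(x)*cos(3*x) = f(x).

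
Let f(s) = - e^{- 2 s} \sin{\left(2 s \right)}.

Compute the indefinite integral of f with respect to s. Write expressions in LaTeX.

A first test for any F(s): its s-derivative must equal f(s) identically.
Check: d/ds[\frac{\left(\sin{\left(2 s \right)} + \cos{\left(2 s \right)}\right) e^{- 2 s}}{4}] = - e^{- 2 s} \sin{\left(2 s \right)} = f(s).

F(s) = \frac{\left(\sin{\left(2 s \right)} + \cos{\left(2 s \right)}\right) e^{- 2 s}}{4} + C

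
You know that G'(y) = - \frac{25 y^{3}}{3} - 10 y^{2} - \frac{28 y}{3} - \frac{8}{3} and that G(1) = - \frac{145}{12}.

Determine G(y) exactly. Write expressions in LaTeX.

G(y) = - \frac{25 y^{4} + 40 y^{3} + 56 y^{2} + 32 y - 8}{12}

G'(y) matches the chain-rule pattern g'(h)*h' with inner function h(y) = - \frac{5 y^{2}}{4} - y - 1; substituting u = h(y) collapses the integral.
A general antiderivative is - \frac{4 \left(- \frac{5 y^{2}}{4} - y - 1\right)^{2}}{3} + C.
The condition gives C = - \frac{145}{12} - (- \frac{169}{12}) = 2.
So G(y) = - \frac{25 y^{4} + 40 y^{3} + 56 y^{2} + 32 y - 8}{12}.
Check: d/dy[- \frac{25 y^{4} + 40 y^{3} + 56 y^{2} + 32 y - 8}{12}] = - \frac{25 y^{3}}{3} - 10 y^{2} - \frac{28 y}{3} - \frac{8}{3} = G'(y).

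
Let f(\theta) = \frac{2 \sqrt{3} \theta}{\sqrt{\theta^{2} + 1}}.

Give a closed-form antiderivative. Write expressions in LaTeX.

The substitution u = 3 \theta^{2} + 3 works: f is exactly (dF/du)*(du/d\theta) for that inner function.
Check: d/d\theta[2 \sqrt{3 \theta^{2} + 3}] = \frac{2 \sqrt{3} \theta}{\sqrt{\theta^{2} + 1}} = f(\theta).

An antiderivative is F(\theta) = 2 \sqrt{3 \theta^{2} + 3}.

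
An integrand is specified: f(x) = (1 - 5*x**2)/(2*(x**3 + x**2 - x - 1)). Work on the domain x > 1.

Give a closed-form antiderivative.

Factor the denominator (2*(x - 1)*(x + 1)**2) and decompose: f = -2/(x + 1) + (x + 1)**(-2) - 1/(2*(x - 1)); each piece integrates to a log, atan, or power term.
Check: d/dx[(-x*log(x - 1) - 4*x*log(x + 1) - log(x - 1) - 4*log(x + 1) - 2)/(2*x + 2)] = (1 - 5*x**2)/(2*x**3 + 2*x**2 - 2*x - 2), which equals f(x).

An antiderivative is F(x) = (-x*log(x - 1) - 4*x*log(x + 1) - log(x - 1) - 4*log(x + 1) - 2)/(2*x + 2).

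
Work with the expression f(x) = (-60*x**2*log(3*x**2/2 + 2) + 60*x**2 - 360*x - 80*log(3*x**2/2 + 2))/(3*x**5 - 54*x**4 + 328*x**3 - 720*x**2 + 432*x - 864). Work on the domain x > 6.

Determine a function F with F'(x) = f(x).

An antiderivative is F(x) = 10*log(3*x**2/2 + 2)/(x - 6)**2.

Recognize the product-rule pattern: f = u'v + uv' with u = 10/(x - 6)**2, v = log(3*x**2/2 + 2), so integration by parts undoes it.
Check: d/dx[10*log(3*x**2/2 + 2)/(x - 6)**2] = (-60*x**2*log(3*x**2/2 + 2) + 60*x**2 - 360*x - 80*log(3*x**2/2 + 2))/(3*x**5 - 54*x**4 + 328*x**3 - 720*x**2 + 432*x - 864) = f(x).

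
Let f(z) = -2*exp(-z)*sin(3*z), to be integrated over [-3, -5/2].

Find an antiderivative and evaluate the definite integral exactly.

Whatever form F(z) takes, F'(z) = f(z) is non-negotiable.
F(z) = exp(-z)*sin(3*z)/5 + 3*exp(-z)*cos(3*z)/5 is an antiderivative of f.
Check: d/dz[exp(-z)*sin(3*z)/5 + 3*exp(-z)*cos(3*z)/5] = -2*exp(-z)*sin(3*z) = f(z).
F(-5/2) = -exp(5/2)*sin(15/2)/5 + 3*exp(5/2)*cos(15/2)/5; F(-3) = 3*exp(3)*cos(9)/5 - exp(3)*sin(9)/5.
Integral = F(-5/2) - F(-3) = -exp(5/2)*sin(15/2)/5 + exp(3)*sin(9)/5 + 3*exp(5/2)*cos(15/2)/5 - 3*exp(3)*cos(9)/5.

Antiderivative: F(z) = exp(-z)*sin(3*z)/5 + 3*exp(-z)*cos(3*z)/5; value = -exp(5/2)*sin(15/2)/5 + exp(3)*sin(9)/5 + 3*exp(5/2)*cos(15/2)/5 - 3*exp(3)*cos(9)/5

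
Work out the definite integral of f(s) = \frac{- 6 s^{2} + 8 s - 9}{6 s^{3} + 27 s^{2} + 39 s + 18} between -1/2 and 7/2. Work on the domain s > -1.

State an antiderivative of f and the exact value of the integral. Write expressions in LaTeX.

Antiderivative: F(s) = - \frac{23 \log{\left(s + 1 \right)}}{3} + 23 \log{\left(s + \frac{3}{2} \right)} - \frac{49 \log{\left(s + 2 \right)}}{3}; value = - \frac{49 \log{\left(\frac{11}{2} \right)}}{3} - \frac{23 \log{\left(\frac{9}{2} \right)}}{3} - \frac{23 \log{\left(2 \right)}}{3} + \frac{49 \log{\left(\frac{3}{2} \right)}}{3} + 23 \log{\left(5 \right)}

Factor the denominator (3 \left(s + 1\right) \left(s + 2\right) \left(2 s + 3\right)) and decompose: f = \frac{46}{2 s + 3} - \frac{49}{3 \left(s + 2\right)} - \frac{23}{3 \left(s + 1\right)}; each piece integrates to a log, atan, or power term.
F(s) = - \frac{23 \log{\left(s + 1 \right)}}{3} + 23 \log{\left(s + \frac{3}{2} \right)} - \frac{49 \log{\left(s + 2 \right)}}{3} is an antiderivative of f.
Check: d/ds[- \frac{23 \log{\left(s + 1 \right)}}{3} + 23 \log{\left(s + \frac{3}{2} \right)} - \frac{49 \log{\left(s + 2 \right)}}{3}] = \frac{- 6 s^{2} + 8 s - 9}{6 s^{3} + 27 s^{2} + 39 s + 18} = f(s).
F(7/2) = - \frac{49 \log{\left(\frac{11}{2} \right)}}{3} - \frac{23 \log{\left(\frac{9}{2} \right)}}{3} + 23 \log{\left(5 \right)}; F(-1/2) = - \frac{49 \log{\left(\frac{3}{2} \right)}}{3} + \frac{23 \log{\left(2 \right)}}{3}.
Integral = F(7/2) - F(-1/2) = - \frac{49 \log{\left(\frac{11}{2} \right)}}{3} - \frac{23 \log{\left(\frac{9}{2} \right)}}{3} - \frac{23 \log{\left(2 \right)}}{3} + \frac{49 \log{\left(\frac{3}{2} \right)}}{3} + 23 \log{\left(5 \right)}.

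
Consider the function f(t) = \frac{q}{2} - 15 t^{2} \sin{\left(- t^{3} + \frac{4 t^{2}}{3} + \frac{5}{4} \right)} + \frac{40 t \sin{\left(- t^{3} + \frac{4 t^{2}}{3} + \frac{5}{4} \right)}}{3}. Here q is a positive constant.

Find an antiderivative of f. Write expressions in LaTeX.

An antiderivative is F(t) = \frac{q t - 10 \cos{\left(- t^{3} + \frac{4 t^{2}}{3} + \frac{5}{4} \right)}}{2}.

The integrand splits into summands that can be handled one at a time.
Check: d/dt[\frac{q t - 10 \cos{\left(- t^{3} + \frac{4 t^{2}}{3} + \frac{5}{4} \right)}}{2}] = \frac{q}{2} - 15 t^{2} \sin{\left(- t^{3} + \frac{4 t^{2}}{3} + \frac{5}{4} \right)} + \frac{40 t \sin{\left(- t^{3} + \frac{4 t^{2}}{3} + \frac{5}{4} \right)}}{3} = f(t).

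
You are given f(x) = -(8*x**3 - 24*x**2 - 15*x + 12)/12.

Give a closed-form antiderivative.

An antiderivative F(x) passes only if d/dx[F] lands on f(x) exactly.
Check: d/dx[-x*(4*x**3 - 16*x**2 - 15*x + 24)/24] = -2*x**3/3 + 2*x**2 + 5*x/4 - 1, which equals f(x).

An antiderivative is F(x) = -x*(4*x**3 - 16*x**2 - 15*x + 24)/24.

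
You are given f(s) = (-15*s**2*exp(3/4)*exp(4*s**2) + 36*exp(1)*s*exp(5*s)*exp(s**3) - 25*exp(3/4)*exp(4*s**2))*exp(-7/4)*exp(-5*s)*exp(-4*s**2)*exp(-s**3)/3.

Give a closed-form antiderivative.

Any candidate F(s) must reproduce f(s) exactly when differentiated.
Check: d/ds[(-9*exp(-4*s**2 - 3/4) + 10*exp(-s**3 - 5*s - 1))/6] = (-15*s**2*exp(3/4)*exp(4*s**2) + 36*exp(1)*s*exp(5*s)*exp(s**3) - 25*exp(3/4)*exp(4*s**2))*exp(-7/4)*exp(-5*s)*exp(-4*s**2)*exp(-s**3)/3 = f(s).

An antiderivative is F(s) = (-9*exp(-4*s**2 - 3/4) + 10*exp(-s**3 - 5*s - 1))/6.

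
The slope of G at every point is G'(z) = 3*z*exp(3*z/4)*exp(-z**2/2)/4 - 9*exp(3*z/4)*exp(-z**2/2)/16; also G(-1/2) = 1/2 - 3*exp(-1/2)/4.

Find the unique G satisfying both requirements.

G'(z) matches the chain-rule pattern g'(h)*h' with inner function h(z) = -z**2/2 + 3*z/4; substituting u = h(z) collapses the integral.
A general antiderivative is -3*exp(-z**2/2 + 3*z/4)/4 + C.
The condition gives C = 1/2 - 3*exp(-1/2)/4 - (-3*exp(-1/2)/4) = 1/2.
So G(z) = -3*exp(3*z/4)*exp(-z**2/2)/4 + 1/2.
Check: d/dz[-3*exp(3*z/4)*exp(-z**2/2)/4 + 1/2] = (12*z*exp(3*z/4) - 9*exp(3*z/4))*exp(-z**2/2)/16, which equals G'(z).

G(z) = -3*exp(3*z/4)*exp(-z**2/2)/4 + 1/2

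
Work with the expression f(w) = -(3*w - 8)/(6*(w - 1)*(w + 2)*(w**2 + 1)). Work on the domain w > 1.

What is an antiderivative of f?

The denominator factors as 6*(w - 1)*(w + 2)*(w**2 + 1); partial fractions split f into directly integrable pieces: (w - 27)/(60*(w**2 + 1)) - 7/(45*(w + 2)) + 5/(36*(w - 1)).
Check: d/dw[-(-50*log(w - 1) + 56*log(w + 2) - 3*log(w**2 + 1) + 162*atan(w))/360] = (8 - 3*w)/(6*w**4 + 6*w**3 - 6*w**2 + 6*w - 12), which equals f(w).

An antiderivative is F(w) = -(-50*log(w - 1) + 56*log(w + 2) - 3*log(w**2 + 1) + 162*atan(w))/360.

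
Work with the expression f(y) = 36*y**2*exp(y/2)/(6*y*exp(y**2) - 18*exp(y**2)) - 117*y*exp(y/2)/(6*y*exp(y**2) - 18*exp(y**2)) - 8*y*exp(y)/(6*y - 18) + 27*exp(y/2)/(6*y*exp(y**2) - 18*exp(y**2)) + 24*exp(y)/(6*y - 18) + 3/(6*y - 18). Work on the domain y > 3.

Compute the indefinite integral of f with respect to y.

F(y) = -3*exp(y/2)*exp(-y**2) - 4*exp(y)/3 + log(y/2 - 3/2)/2 + C

Integrate term by term and add the pieces.
Check: d/dy[-3*exp(y/2)*exp(-y**2) - 4*exp(y)/3 + log(y/2 - 3/2)/2] = (36*y**2*exp(y/2) - 117*y*exp(y/2) - 8*y*exp(y)*exp(y**2) + 27*exp(y/2) + 24*exp(y)*exp(y**2) + 3*exp(y**2))/(6*y*exp(y**2) - 18*exp(y**2)), which equals f(y).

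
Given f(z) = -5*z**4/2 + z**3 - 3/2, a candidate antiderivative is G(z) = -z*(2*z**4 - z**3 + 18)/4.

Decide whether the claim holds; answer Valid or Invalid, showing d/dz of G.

Invalid: d/dz[G] - f = -3, which is not 0.

d/dz[G] = -5*z**4/2 + z**3 - 9/2
d/dz[G] - f(z) = -3 != 0.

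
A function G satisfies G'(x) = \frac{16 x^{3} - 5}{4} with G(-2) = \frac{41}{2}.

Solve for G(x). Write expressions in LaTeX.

The proposed G(x) is checked by its d/dx: the result must match the given G'(x).
A general antiderivative is x^{4} - \frac{5 x}{4} + C.
The condition gives C = \frac{41}{2} - (\frac{37}{2}) = 2.
So G(x) = \frac{4 x^{4} - 5 x + 8}{4}.
Check: d/dx[\frac{4 x^{4} - 5 x + 8}{4}] = 4 x^{3} - \frac{5}{4}, which equals G'(x).

G(x) = \frac{4 x^{4} - 5 x + 8}{4}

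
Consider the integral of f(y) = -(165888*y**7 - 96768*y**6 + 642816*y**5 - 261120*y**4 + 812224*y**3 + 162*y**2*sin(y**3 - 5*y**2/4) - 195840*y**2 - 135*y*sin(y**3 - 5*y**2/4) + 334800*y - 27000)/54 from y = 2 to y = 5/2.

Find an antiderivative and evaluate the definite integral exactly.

Check any antiderivative F(y) by computing F'(y) and comparing it with f(y).
F(y) = -384*y**8 + 256*y**7 - 1984*y**6 + 8704*y**5/9 - 101528*y**4/27 + 10880*y**3/9 - 3100*y**2 + 500*y + cos(y**3 - 5*y**2/4) is an antiderivative of f.
Check: d/dy[-384*y**8 + 256*y**7 - 1984*y**6 + 8704*y**5/9 - 101528*y**4/27 + 10880*y**3/9 - 3100*y**2 + 500*y + cos(y**3 - 5*y**2/4)] = -3072*y**7 + 1792*y**6 - 11904*y**5 + 43520*y**4/9 - 406112*y**3/27 - 3*y**2*sin(y**3 - 5*y**2/4) + 10880*y**2/3 + 5*y*sin(y**3 - 5*y**2/4)/2 - 6200*y + 500, which equals f(y).
F(5/2) = -26075000/27 + cos(125/16); F(2) = -6033368/27 + cos(3).
Integral = F(5/2) - F(2) = -2226848/3 + cos(125/16) - cos(3).

Antiderivative: F(y) = -384*y**8 + 256*y**7 - 1984*y**6 + 8704*y**5/9 - 101528*y**4/27 + 10880*y**3/9 - 3100*y**2 + 500*y + cos(y**3 - 5*y**2/4); value = -2226848/3 + cos(125/16) - cos(3)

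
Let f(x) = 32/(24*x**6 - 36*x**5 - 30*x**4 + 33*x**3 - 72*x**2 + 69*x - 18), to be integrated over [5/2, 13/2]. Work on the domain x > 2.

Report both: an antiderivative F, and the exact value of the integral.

Antiderivative: F(x) = 8*(260*(2*x - 1)*log(x - 2) + 1729*(2*x - 1)*log(x - 1/2) - 225*(2*x - 1)*log(x + 3/2) - 882*(2*x - 1)*log(x**2 + 1) + 1008*(2*x - 1)*atan(x) + 5460)/(61425*(2*x - 1)); value = -112*log(173/4)/975 - 128*atan(5/2)/975 - 904*log(2)/4725 - 16/135 - 8*log(8)/273 + 8*log(4)/273 + 32*log(9/2)/945 + 128*atan(13/2)/975 + 112*log(29/4)/975 + 152*log(6)/675

Factor the denominator (3*(x - 2)*(2*x - 1)**2*(2*x + 3)*(x**2 + 1)) and decompose: f = -32*(7*x - 4)/(975*(x**2 + 1)) - 16/(273*(2*x + 3)) + 304/(675*(2*x - 1)) - 64/(45*(2*x - 1)**2) + 32/(945*(x - 2)); each piece integrates to a log, atan, or power term.
F(x) = 8*(260*(2*x - 1)*log(x - 2) + 1729*(2*x - 1)*log(x - 1/2) - 225*(2*x - 1)*log(x + 3/2) - 882*(2*x - 1)*log(x**2 + 1) + 1008*(2*x - 1)*atan(x) + 5460)/(61425*(2*x - 1)) is an antiderivative of f.
Check: d/dx[8*(260*(2*x - 1)*log(x - 2) + 1729*(2*x - 1)*log(x - 1/2) - 225*(2*x - 1)*log(x + 3/2) - 882*(2*x - 1)*log(x**2 + 1) + 1008*(2*x - 1)*atan(x) + 5460)/(61425*(2*x - 1))] = 32/(24*x**6 - 36*x**5 - 30*x**4 + 33*x**3 - 72*x**2 + 69*x - 18) = f(x).
F(13/2) = -112*log(173/4)/975 - 8*log(8)/273 + 32*log(9/2)/945 + 8/135 + 128*atan(13/2)/975 + 152*log(6)/675; F(5/2) = -112*log(29/4)/975 - 8*log(4)/273 + 904*log(2)/4725 + 128*atan(5/2)/975 + 8/45.
Integral = F(13/2) - F(5/2) = -112*log(173/4)/975 - 128*atan(5/2)/975 - 904*log(2)/4725 - 16/135 - 8*log(8)/273 + 8*log(4)/273 + 32*log(9/2)/945 + 128*atan(13/2)/975 + 112*log(29/4)/975 + 152*log(6)/675.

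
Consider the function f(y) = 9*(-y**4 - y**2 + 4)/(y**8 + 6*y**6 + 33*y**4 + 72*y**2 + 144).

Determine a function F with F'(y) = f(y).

An antiderivative is F(y) = 3*y/(y**4 + 3*y**2 + 12).

f has the shape u'v + uv' for u = 3*y/2 and v = 1/(y**4/2 + 3*y**2/2 + 6) — it is the derivative of the product u*v.
Check: d/dy[3*y/(y**4 + 3*y**2 + 12)] = (-9*y**4 - 9*y**2 + 36)/(y**8 + 6*y**6 + 33*y**4 + 72*y**2 + 144), which equals f(y).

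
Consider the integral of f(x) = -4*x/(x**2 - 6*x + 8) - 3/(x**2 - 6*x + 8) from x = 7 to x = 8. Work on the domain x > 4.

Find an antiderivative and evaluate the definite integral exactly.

The denominator factors as (x - 4)*(x - 2); partial fractions split f into directly integrable pieces: 11/(2*(x - 2)) - 19/(2*(x - 4)).
F(x) = -19*log(x - 4)/2 + 11*log(x - 2)/2 is an antiderivative of f.
Check: d/dx[-19*log(x - 4)/2 + 11*log(x - 2)/2] = (-4*x - 3)/(x**2 - 6*x + 8), which equals f(x).
F(8) = -19*log(4)/2 + 11*log(6)/2; F(7) = -19*log(3)/2 + 11*log(5)/2.
Integral = F(8) - F(7) = -19*log(4)/2 - 11*log(5)/2 + 11*log(6)/2 + 19*log(3)/2.

Antiderivative: F(x) = -19*log(x - 4)/2 + 11*log(x - 2)/2; value = -19*log(4)/2 - 11*log(5)/2 + 11*log(6)/2 + 19*log(3)/2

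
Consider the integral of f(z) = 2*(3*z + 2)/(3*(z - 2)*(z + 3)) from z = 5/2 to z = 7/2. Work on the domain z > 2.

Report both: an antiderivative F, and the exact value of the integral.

Antiderivative: F(z) = 2*(8*log(z - 2) + 7*log(z + 3))/15; value = -14*log(11/2)/15 + 16*log(3/2)/15 + 16*log(2)/15 + 14*log(13/2)/15

The denominator factors as 3*(z - 2)*(z + 3); partial fractions split f into directly integrable pieces: 14/(15*(z + 3)) + 16/(15*(z - 2)).
F(z) = 2*(8*log(z - 2) + 7*log(z + 3))/15 is an antiderivative of f.
Check: d/dz[2*(8*log(z - 2) + 7*log(z + 3))/15] = (6*z + 4)/(3*z**2 + 3*z - 18), which equals f(z).
F(7/2) = 16*log(3/2)/15 + 14*log(13/2)/15; F(5/2) = -16*log(2)/15 + 14*log(11/2)/15.
Integral = F(7/2) - F(5/2) = -14*log(11/2)/15 + 16*log(3/2)/15 + 16*log(2)/15 + 14*log(13/2)/15.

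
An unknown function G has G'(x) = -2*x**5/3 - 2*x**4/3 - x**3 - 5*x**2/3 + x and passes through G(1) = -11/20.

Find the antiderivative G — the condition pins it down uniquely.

G(x) = -x**6/9 - 2*x**5/15 - x**4/4 - 5*x**3/9 + x**2/2

The integrand splits into summands that can be handled one at a time.
A general antiderivative is -x**6/9 - 2*x**5/15 - x**4/4 - 5*x**3/9 + x**2/2 + C.
The condition gives C = -11/20 - (-11/20) = 0.
So G(x) = -x**6/9 - 2*x**5/15 - x**4/4 - 5*x**3/9 + x**2/2.
Check: d/dx[-x**6/9 - 2*x**5/15 - x**4/4 - 5*x**3/9 + x**2/2] = -2*x**5/3 - 2*x**4/3 - x**3 - 5*x**2/3 + x = G'(x).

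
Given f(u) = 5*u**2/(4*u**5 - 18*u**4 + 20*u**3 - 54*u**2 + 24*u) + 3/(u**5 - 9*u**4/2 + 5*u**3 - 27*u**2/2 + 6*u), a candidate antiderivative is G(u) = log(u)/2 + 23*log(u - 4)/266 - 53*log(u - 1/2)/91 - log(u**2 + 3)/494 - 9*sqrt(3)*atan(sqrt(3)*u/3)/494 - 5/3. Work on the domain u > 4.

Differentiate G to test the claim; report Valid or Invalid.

d/du[G] = (5*u**2 + 12)/(4*u**5 - 18*u**4 + 20*u**3 - 54*u**2 + 24*u)
This equals f(u) exactly, so the claim holds.

Valid: G'(u) = f(u).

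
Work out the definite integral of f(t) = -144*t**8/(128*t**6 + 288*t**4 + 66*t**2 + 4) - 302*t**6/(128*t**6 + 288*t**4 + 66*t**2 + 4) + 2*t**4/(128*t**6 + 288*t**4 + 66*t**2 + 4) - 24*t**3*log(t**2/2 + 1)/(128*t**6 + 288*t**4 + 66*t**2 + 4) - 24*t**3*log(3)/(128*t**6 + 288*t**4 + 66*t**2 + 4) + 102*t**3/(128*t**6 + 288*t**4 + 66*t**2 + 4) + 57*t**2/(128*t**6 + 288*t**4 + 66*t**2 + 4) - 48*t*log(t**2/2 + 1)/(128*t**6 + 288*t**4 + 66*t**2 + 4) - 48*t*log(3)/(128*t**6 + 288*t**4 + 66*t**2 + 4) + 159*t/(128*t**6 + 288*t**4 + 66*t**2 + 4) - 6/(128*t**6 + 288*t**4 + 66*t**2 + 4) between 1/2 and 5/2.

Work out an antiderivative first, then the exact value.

Antiderivative: F(t) = 3*(-2*t**5 + 2*t**3/3 + t**2 - t + log(3*t**2/2 + 3)/2 - 3/2)/(4*(4*t**2 + 1/2)); value = -613/136 - log(27/8)/4 + log(99/8)/68

f has the shape u'v + uv' for u = 3/(4*(4*t**2 + 1/2)) and v = -2*t**5 + 2*t**3/3 + t**2 - t + log(3*t**2/2 + 3)/2 - 3/2 — it is the derivative of the product u*v.
F(t) = 3*(-2*t**5 + 2*t**3/3 + t**2 - t + log(3*t**2/2 + 3)/2 - 3/2)/(4*(4*t**2 + 1/2)) is an antiderivative of f.
Check: d/dt[3*(-2*t**5 + 2*t**3/3 + t**2 - t + log(3*t**2/2 + 3)/2 - 3/2)/(4*(4*t**2 + 1/2))] = (-144*t**8 - 302*t**6 + 2*t**4 - 24*t**3*log(t**2/2 + 1) - 24*t**3*log(3) + 102*t**3 + 57*t**2 - 48*t*log(t**2/2 + 1) - 48*t*log(3) + 159*t - 6)/(128*t**6 + 288*t**4 + 66*t**2 + 4), which equals f(t).
F(5/2) = -8767/1632 + log(99/8)/68; F(1/2) = -83/96 + log(27/8)/4.
Integral = F(5/2) - F(1/2) = -613/136 - log(27/8)/4 + log(99/8)/68.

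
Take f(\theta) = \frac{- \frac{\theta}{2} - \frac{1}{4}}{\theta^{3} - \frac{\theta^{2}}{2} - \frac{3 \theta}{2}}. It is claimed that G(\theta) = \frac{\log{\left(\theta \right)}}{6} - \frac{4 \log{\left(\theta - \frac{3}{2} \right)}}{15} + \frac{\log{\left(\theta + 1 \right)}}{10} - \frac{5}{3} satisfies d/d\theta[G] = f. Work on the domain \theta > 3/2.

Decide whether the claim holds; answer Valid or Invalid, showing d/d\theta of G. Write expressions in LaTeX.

d/d\theta[G] = \frac{- 2 \theta - 1}{4 \theta^{3} - 2 \theta^{2} - 6 \theta}
This equals f(\theta) exactly, so the claim holds.

Valid - the claim checks out under differentiation.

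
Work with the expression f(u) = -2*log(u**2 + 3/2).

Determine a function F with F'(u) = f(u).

Since d/du undoes antidifferentiation here, F'(u) = f(u) is required of F(u).
Check: d/du[-2*u*log(u**2 + 3/2) + 4*u - 2*sqrt(6)*atan(sqrt(6)*u/3)] = -2*log(u**2 + 3/2) = f(u).

An antiderivative is F(u) = -2*u*log(u**2 + 3/2) + 4*u - 2*sqrt(6)*atan(sqrt(6)*u/3).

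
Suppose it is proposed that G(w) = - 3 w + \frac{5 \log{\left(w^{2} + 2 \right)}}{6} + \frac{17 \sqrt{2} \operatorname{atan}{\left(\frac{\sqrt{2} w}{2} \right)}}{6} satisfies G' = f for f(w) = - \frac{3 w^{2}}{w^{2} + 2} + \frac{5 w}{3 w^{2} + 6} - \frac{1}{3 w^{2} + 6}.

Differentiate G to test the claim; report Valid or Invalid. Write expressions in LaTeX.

Valid: G'(w) = f(w).

d/dw[G] = \frac{- 9 w^{2} + 5 w - 1}{3 w^{2} + 6}
This equals f(w) exactly, so the claim holds.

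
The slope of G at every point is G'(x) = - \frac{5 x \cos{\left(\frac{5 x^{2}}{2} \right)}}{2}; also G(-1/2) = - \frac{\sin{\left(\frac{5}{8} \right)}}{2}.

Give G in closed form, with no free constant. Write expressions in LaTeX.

G(x) = - \frac{\sin{\left(\frac{5 x^{2}}{2} \right)}}{2}

The substitution u = \frac{5 x^{2}}{2} works: G'(x) is exactly (dG/du)*(du/dx) for that inner function.
A general antiderivative is - \frac{\sin{\left(\frac{5 x^{2}}{2} \right)}}{2} + C.
The condition gives C = - \frac{\sin{\left(\frac{5}{8} \right)}}{2} - (- \frac{\sin{\left(\frac{5}{8} \right)}}{2}) = 0.
So G(x) = - \frac{\sin{\left(\frac{5 x^{2}}{2} \right)}}{2}.
Check: d/dx[- \frac{\sin{\left(\frac{5 x^{2}}{2} \right)}}{2}] = - \frac{5 x \cos{\left(\frac{5 x^{2}}{2} \right)}}{2} = G'(x).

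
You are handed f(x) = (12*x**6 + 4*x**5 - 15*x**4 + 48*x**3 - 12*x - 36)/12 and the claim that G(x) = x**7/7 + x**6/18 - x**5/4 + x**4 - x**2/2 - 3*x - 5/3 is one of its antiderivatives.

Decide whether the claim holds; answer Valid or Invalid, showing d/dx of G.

Valid. The derivative of G reproduces f.

d/dx[G] = x**6 + x**5/3 - 5*x**4/4 + 4*x**3 - x - 3
This equals f(x) exactly, so the claim holds.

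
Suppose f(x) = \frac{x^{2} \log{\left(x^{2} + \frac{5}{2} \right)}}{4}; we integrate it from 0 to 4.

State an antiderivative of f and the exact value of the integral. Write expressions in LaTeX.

A candidate is checked by its d/dx: the result must match f(x).
F(x) = \frac{x^{3} \log{\left(x^{2} + \frac{5}{2} \right)}}{12} - \frac{x^{3}}{18} + \frac{5 x}{12} - \frac{5 \sqrt{10} \operatorname{atan}{\left(\frac{\sqrt{10} x}{5} \right)}}{24} is an antiderivative of f.
Check: d/dx[\frac{x^{3} \log{\left(x^{2} + \frac{5}{2} \right)}}{12} - \frac{x^{3}}{18} + \frac{5 x}{12} - \frac{5 \sqrt{10} \operatorname{atan}{\left(\frac{\sqrt{10} x}{5} \right)}}{24}] = \frac{x^{2} \log{\left(x^{2} + \frac{5}{2} \right)}}{4} = f(x).
F(4) = - \frac{17}{9} - \frac{5 \sqrt{10} \operatorname{atan}{\left(\frac{4 \sqrt{10}}{5} \right)}}{24} + \frac{16 \log{\left(\frac{37}{2} \right)}}{3}; F(0) = 0.
Integral = F(4) - F(0) = - \frac{17}{9} - \frac{5 \sqrt{10} \operatorname{atan}{\left(\frac{4 \sqrt{10}}{5} \right)}}{24} + \frac{16 \log{\left(\frac{37}{2} \right)}}{3}.

Antiderivative: F(x) = \frac{x^{3} \log{\left(x^{2} + \frac{5}{2} \right)}}{12} - \frac{x^{3}}{18} + \frac{5 x}{12} - \frac{5 \sqrt{10} \operatorname{atan}{\left(\frac{\sqrt{10} x}{5} \right)}}{24}; value = - \frac{17}{9} - \frac{5 \sqrt{10} \operatorname{atan}{\left(\frac{4 \sqrt{10}}{5} \right)}}{24} + \frac{16 \log{\left(\frac{37}{2} \right)}}{3}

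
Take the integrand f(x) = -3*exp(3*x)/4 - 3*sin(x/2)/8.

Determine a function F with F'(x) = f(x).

Integrate term by term and add the pieces.
Check: d/dx[-exp(3*x)/4 + 3*cos(x/2)/4] = -3*exp(3*x)/4 - 3*sin(x/2)/8 = f(x).

An antiderivative is F(x) = -exp(3*x)/4 + 3*cos(x/2)/4.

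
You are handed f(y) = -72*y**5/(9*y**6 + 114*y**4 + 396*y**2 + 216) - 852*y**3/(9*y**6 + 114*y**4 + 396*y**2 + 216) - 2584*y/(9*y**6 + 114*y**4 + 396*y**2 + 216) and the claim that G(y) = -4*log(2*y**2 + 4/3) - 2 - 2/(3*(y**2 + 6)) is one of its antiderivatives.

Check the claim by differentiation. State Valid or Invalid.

Valid - differentiating G returns exactly f.

d/dy[G] = (-72*y**5 - 852*y**3 - 2584*y)/(9*y**6 + 114*y**4 + 396*y**2 + 216)
This equals f(y) exactly, so the claim holds.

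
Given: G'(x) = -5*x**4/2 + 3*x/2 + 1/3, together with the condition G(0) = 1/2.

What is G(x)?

The integrand splits into summands that can be handled one at a time.
A general antiderivative is -x**5/2 + 3*x**2/4 + x/3 + C.
The condition gives C = 1/2 - (0) = 1/2.
So G(x) = -x**5/2 + 3*x**2/4 + x/3 + 1/2.
Check: d/dx[-x**5/2 + 3*x**2/4 + x/3 + 1/2] = -5*x**4/2 + 3*x/2 + 1/3 = G'(x).

G(x) = -x**5/2 + 3*x**2/4 + x/3 + 1/2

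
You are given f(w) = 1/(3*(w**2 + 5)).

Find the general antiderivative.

F(w) = sqrt(5)*atan(sqrt(5)*w/5)/15 + C

For F(w) to be correct the identity F'(w) - f(w) = 0 must hold.
Check: d/dw[sqrt(5)*atan(sqrt(5)*w/5)/15] = 1/(3*w**2 + 15), which equals f(w).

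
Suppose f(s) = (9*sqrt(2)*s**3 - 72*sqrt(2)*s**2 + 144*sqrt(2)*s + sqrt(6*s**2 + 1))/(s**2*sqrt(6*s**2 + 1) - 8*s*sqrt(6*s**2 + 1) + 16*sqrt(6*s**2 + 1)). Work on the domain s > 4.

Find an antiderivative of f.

Whatever form F(s) takes, F'(s) = f(s) is non-negotiable.
Check: d/ds[3*sqrt(3*s**2 + 1/2) - 1/(s - 4)] = (9*sqrt(2)*s**3 - 72*sqrt(2)*s**2 + 144*sqrt(2)*s + sqrt(6*s**2 + 1))/(s**2*sqrt(6*s**2 + 1) - 8*s*sqrt(6*s**2 + 1) + 16*sqrt(6*s**2 + 1)) = f(s).

An antiderivative is F(s) = 3*sqrt(3*s**2 + 1/2) - 1/(s - 4).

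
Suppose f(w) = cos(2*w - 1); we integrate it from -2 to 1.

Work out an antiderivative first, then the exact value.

Antiderivative: F(w) = sin(2*w - 1)/2; value = sin(5)/2 + sin(1)/2

Check any antiderivative F(w) by computing F'(w) and comparing it with f(w).
F(w) = sin(2*w - 1)/2 is an antiderivative of f.
Check: d/dw[sin(2*w - 1)/2] = cos(2*w - 1) = f(w).
F(1) = sin(1)/2; F(-2) = -sin(5)/2.
Integral = F(1) - F(-2) = sin(5)/2 + sin(1)/2.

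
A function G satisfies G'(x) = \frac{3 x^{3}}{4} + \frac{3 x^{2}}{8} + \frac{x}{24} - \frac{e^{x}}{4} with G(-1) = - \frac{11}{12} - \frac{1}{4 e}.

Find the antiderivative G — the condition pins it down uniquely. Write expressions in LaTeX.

G(x) = \frac{x^{2} \left(- 3 x - 1\right)^{2} - 12 e^{x} - 48}{48}

Integrate term by term and add the pieces.
A general antiderivative is \frac{\left(- \frac{3 x^{2}}{4} - \frac{x}{4}\right)^{2}}{3} - \frac{e^{x}}{4} + C.
The condition gives C = - \frac{11}{12} - \frac{1}{4 e} - (\frac{1}{12} - \frac{1}{4 e}) = -1.
So G(x) = \frac{x^{2} \left(- 3 x - 1\right)^{2} - 12 e^{x} - 48}{48}.
Check: d/dx[\frac{x^{2} \left(- 3 x - 1\right)^{2} - 12 e^{x} - 48}{48}] = \frac{3 x^{3}}{4} + \frac{3 x^{2}}{8} + \frac{x}{24} - \frac{e^{x}}{4} = G'(x).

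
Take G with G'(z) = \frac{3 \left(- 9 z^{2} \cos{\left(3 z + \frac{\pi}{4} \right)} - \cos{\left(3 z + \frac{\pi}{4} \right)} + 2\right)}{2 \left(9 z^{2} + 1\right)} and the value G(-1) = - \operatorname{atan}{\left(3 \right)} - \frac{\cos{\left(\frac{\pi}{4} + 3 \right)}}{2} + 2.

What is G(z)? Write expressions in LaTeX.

G(z) = - \frac{\sin{\left(3 z + \frac{\pi}{4} \right)}}{2} + \operatorname{atan}{\left(3 z \right)} + 2

A first test for any G(z): its z-derivative must equal the given G'(z).
A general antiderivative is - \frac{\sin{\left(3 z + \frac{\pi}{4} \right)}}{2} + \operatorname{atan}{\left(3 z \right)} + C.
The condition gives C = - \operatorname{atan}{\left(3 \right)} - \frac{\cos{\left(\frac{\pi}{4} + 3 \right)}}{2} + 2 - (- \operatorname{atan}{\left(3 \right)} - \frac{\cos{\left(\frac{\pi}{4} + 3 \right)}}{2}) = 2.
So G(z) = - \frac{\sin{\left(3 z + \frac{\pi}{4} \right)}}{2} + \operatorname{atan}{\left(3 z \right)} + 2.
Check: d/dz[- \frac{\sin{\left(3 z + \frac{\pi}{4} \right)}}{2} + \operatorname{atan}{\left(3 z \right)} + 2] = \frac{- 27 z^{2} \cos{\left(3 z + \frac{\pi}{4} \right)} - 3 \cos{\left(3 z + \frac{\pi}{4} \right)} + 6}{18 z^{2} + 2}, which equals G'(z).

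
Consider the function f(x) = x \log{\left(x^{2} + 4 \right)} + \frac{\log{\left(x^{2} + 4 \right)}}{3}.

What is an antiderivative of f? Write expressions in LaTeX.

An antiderivative is F(x) = - \frac{x^{2}}{2} - \frac{2 x}{3} + \left(\frac{x^{2}}{2} + \frac{x}{3}\right) \log{\left(x^{2} + 4 \right)} + 2 \log{\left(x^{2} + 4 \right)} + \frac{4 \operatorname{atan}{\left(\frac{x}{2} \right)}}{3}.

Integrate term by term and add the pieces.
Check: d/dx[- \frac{x^{2}}{2} - \frac{2 x}{3} + \left(\frac{x^{2}}{2} + \frac{x}{3}\right) \log{\left(x^{2} + 4 \right)} + 2 \log{\left(x^{2} + 4 \right)} + \frac{4 \operatorname{atan}{\left(\frac{x}{2} \right)}}{3}] = x \log{\left(x^{2} + 4 \right)} + \frac{\log{\left(x^{2} + 4 \right)}}{3} = f(x).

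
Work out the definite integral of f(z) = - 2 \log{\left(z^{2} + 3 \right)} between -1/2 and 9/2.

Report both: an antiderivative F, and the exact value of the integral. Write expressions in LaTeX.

Antiderivative: F(z) = 2 \left(- z \log{\left(z^{2} + 3 \right)} + 2 z - 2 \sqrt{3} \operatorname{atan}{\left(\frac{\sqrt{3} z}{3} \right)}\right); value = - 9 \log{\left(\frac{93}{4} \right)} - 4 \sqrt{3} \operatorname{atan}{\left(\frac{3 \sqrt{3}}{2} \right)} - 4 \sqrt{3} \operatorname{atan}{\left(\frac{\sqrt{3}}{6} \right)} - \log{\left(\frac{13}{4} \right)} + 20

Check any antiderivative F(z) by computing F'(z) and comparing it with f(z).
F(z) = 2 \left(- z \log{\left(z^{2} + 3 \right)} + 2 z - 2 \sqrt{3} \operatorname{atan}{\left(\frac{\sqrt{3} z}{3} \right)}\right) is an antiderivative of f.
Check: d/dz[2 \left(- z \log{\left(z^{2} + 3 \right)} + 2 z - 2 \sqrt{3} \operatorname{atan}{\left(\frac{\sqrt{3} z}{3} \right)}\right)] = - 2 \log{\left(z^{2} + 3 \right)} = f(z).
F(9/2) = - 9 \log{\left(\frac{93}{4} \right)} - 4 \sqrt{3} \operatorname{atan}{\left(\frac{3 \sqrt{3}}{2} \right)} + 18; F(-1/2) = -2 + \log{\left(\frac{13}{4} \right)} + 4 \sqrt{3} \operatorname{atan}{\left(\frac{\sqrt{3}}{6} \right)}.
Integral = F(9/2) - F(-1/2) = - 9 \log{\left(\frac{93}{4} \right)} - 4 \sqrt{3} \operatorname{atan}{\left(\frac{3 \sqrt{3}}{2} \right)} - 4 \sqrt{3} \operatorname{atan}{\left(\frac{\sqrt{3}}{6} \right)} - \log{\left(\frac{13}{4} \right)} + 20.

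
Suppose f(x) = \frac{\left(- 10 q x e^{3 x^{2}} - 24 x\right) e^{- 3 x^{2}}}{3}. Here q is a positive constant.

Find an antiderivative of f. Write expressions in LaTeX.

An antiderivative is F(x) = \frac{\left(- 5 q x^{2} e^{3 x^{2}} + 4\right) e^{- 3 x^{2}}}{3}.

Since d/dx undoes antidifferentiation here, F'(x) = f(x) is required of F(x).
Check: d/dx[\frac{\left(- 5 q x^{2} e^{3 x^{2}} + 4\right) e^{- 3 x^{2}}}{3}] = \frac{\left(- 10 q x e^{3 x^{2}} - 24 x\right) e^{- 3 x^{2}}}{3} = f(x).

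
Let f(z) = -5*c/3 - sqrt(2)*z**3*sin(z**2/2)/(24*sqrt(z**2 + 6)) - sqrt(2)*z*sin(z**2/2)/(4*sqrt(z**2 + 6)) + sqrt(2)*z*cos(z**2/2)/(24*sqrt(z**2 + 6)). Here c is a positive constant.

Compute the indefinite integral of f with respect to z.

Integrate term by term and add the pieces.
Check: d/dz[-5*c*z/3 + sqrt(z**2/2 + 3)*cos(z**2/2)/12] = sqrt(2)*(-20*sqrt(2)*c*sqrt(z**2 + 6) - z**3*sin(z**2/2) - 6*z*sin(z**2/2) + z*cos(z**2/2))/(24*sqrt(z**2 + 6)), which equals f(z).

F(z) = -5*c*z/3 + sqrt(z**2/2 + 3)*cos(z**2/2)/12 + C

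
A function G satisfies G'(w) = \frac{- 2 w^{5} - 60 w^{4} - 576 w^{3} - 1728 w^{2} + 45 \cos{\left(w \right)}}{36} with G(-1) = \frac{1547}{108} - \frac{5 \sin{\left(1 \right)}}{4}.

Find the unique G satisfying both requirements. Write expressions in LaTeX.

A first test for any G(w): its w-derivative must equal the given G'(w).
A general antiderivative is - \frac{\left(\frac{w^{2}}{3} + 4 w\right)^{3}}{4} + \frac{5 \sin{\left(w \right)}}{4} + C.
The condition gives C = \frac{1547}{108} - \frac{5 \sin{\left(1 \right)}}{4} - (\frac{1331}{108} - \frac{5 \sin{\left(1 \right)}}{4}) = 2.
So G(w) = - \frac{w^{6}}{108} - \frac{w^{5}}{3} - 4 w^{4} - 16 w^{3} + \frac{5 \sin{\left(w \right)}}{4} + 2.
Check: d/dw[- \frac{w^{6}}{108} - \frac{w^{5}}{3} - 4 w^{4} - 16 w^{3} + \frac{5 \sin{\left(w \right)}}{4} + 2] = - \frac{w^{5}}{18} - \frac{5 w^{4}}{3} - 16 w^{3} - 48 w^{2} + \frac{5 \cos{\left(w \right)}}{4}, which equals G'(w).

G(w) = - \frac{w^{6}}{108} - \frac{w^{5}}{3} - 4 w^{4} - 16 w^{3} + \frac{5 \sin{\left(w \right)}}{4} + 2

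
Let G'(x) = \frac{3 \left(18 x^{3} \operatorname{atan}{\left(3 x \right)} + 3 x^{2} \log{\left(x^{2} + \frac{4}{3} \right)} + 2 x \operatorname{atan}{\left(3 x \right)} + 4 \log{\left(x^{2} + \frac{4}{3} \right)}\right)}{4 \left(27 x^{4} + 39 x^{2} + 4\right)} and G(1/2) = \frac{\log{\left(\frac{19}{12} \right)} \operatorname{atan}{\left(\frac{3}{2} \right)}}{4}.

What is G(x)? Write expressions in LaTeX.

G(x) = \frac{\log{\left(x^{2} + \frac{4}{3} \right)} \operatorname{atan}{\left(3 x \right)}}{4}

G'(x) has the shape u'v + uv' for u = \frac{\operatorname{atan}{\left(3 x \right)}}{4} and v = \log{\left(x^{2} + \frac{4}{3} \right)} — it is the derivative of the product u*v.
A general antiderivative is \frac{\log{\left(x^{2} + \frac{4}{3} \right)} \operatorname{atan}{\left(3 x \right)}}{4} + C.
The condition gives C = \frac{\log{\left(\frac{19}{12} \right)} \operatorname{atan}{\left(\frac{3}{2} \right)}}{4} - (\frac{\log{\left(\frac{19}{12} \right)} \operatorname{atan}{\left(\frac{3}{2} \right)}}{4}) = 0.
So G(x) = \frac{\log{\left(x^{2} + \frac{4}{3} \right)} \operatorname{atan}{\left(3 x \right)}}{4}.
Check: d/dx[\frac{\log{\left(x^{2} + \frac{4}{3} \right)} \operatorname{atan}{\left(3 x \right)}}{4}] = \frac{54 x^{3} \operatorname{atan}{\left(3 x \right)} + 9 x^{2} \log{\left(x^{2} + \frac{4}{3} \right)} + 6 x \operatorname{atan}{\left(3 x \right)} + 12 \log{\left(x^{2} + \frac{4}{3} \right)}}{108 x^{4} + 156 x^{2} + 16}, which equals G'(x).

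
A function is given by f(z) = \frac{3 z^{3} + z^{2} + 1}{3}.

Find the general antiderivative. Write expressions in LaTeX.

A first test for any F(z): its z-derivative must equal f(z) identically.
Check: d/dz[\frac{z^{4}}{4} + \frac{z^{3}}{9} + \frac{z}{3}] = z^{3} + \frac{z^{2}}{3} + \frac{1}{3}, which equals f(z).

F(z) = \frac{z^{4}}{4} + \frac{z^{3}}{9} + \frac{z}{3} + C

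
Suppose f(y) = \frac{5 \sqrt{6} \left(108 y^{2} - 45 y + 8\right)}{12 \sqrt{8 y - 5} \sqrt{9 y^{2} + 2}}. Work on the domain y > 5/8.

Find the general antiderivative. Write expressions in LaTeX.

F(y) = \frac{5 \sqrt{4 y - \frac{5}{2}} \sqrt{3 y^{2} + \frac{2}{3}}}{2} + C

Recognize the product-rule pattern: f = u'v + uv' with u = \frac{5 \sqrt{4 y - \frac{5}{2}}}{2}, v = \sqrt{3 y^{2} + \frac{2}{3}}, so integration by parts undoes it.
Check: d/dy[\frac{5 \sqrt{4 y - \frac{5}{2}} \sqrt{3 y^{2} + \frac{2}{3}}}{2}] = \frac{\sqrt{6} \left(540 y^{2} - 225 y + 40\right)}{12 \sqrt{8 y - 5} \sqrt{9 y^{2} + 2}}, which equals f(y).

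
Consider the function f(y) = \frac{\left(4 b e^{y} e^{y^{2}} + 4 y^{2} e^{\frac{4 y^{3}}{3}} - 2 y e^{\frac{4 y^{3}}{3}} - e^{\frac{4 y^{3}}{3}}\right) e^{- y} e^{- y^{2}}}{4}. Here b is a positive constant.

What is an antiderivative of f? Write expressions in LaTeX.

An antiderivative F(y) passes only if d/dy[F] lands on f(y) exactly.
Check: d/dy[\frac{4 b y + e^{\frac{4 y^{3}}{3} - y^{2} - y}}{4}] = b + y^{2} e^{- y} e^{- y^{2}} e^{\frac{4 y^{3}}{3}} - \frac{y e^{- y} e^{- y^{2}} e^{\frac{4 y^{3}}{3}}}{2} - \frac{e^{- y} e^{- y^{2}} e^{\frac{4 y^{3}}{3}}}{4}, which equals f(y).

An antiderivative is F(y) = \frac{4 b y + e^{\frac{4 y^{3}}{3} - y^{2} - y}}{4}.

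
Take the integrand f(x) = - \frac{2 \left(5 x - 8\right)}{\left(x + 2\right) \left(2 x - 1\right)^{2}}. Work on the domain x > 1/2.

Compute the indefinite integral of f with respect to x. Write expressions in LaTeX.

Factor the denominator (\left(x + 2\right) \left(2 x - 1\right)^{2}) and decompose: f = - \frac{72}{25 \left(2 x - 1\right)} + \frac{22}{5 \left(2 x - 1\right)^{2}} + \frac{36}{25 \left(x + 2\right)}; each piece integrates to a log, atan, or power term.
Check: d/dx[- \frac{36 \log{\left(x - \frac{1}{2} \right)}}{25} + \frac{36 \log{\left(x + 2 \right)}}{25} - \frac{11}{10 x - 5}] = \frac{16 - 10 x}{4 x^{3} + 4 x^{2} - 7 x + 2}, which equals f(x).

F(x) = - \frac{36 \log{\left(x - \frac{1}{2} \right)}}{25} + \frac{36 \log{\left(x + 2 \right)}}{25} - \frac{11}{10 x - 5} + C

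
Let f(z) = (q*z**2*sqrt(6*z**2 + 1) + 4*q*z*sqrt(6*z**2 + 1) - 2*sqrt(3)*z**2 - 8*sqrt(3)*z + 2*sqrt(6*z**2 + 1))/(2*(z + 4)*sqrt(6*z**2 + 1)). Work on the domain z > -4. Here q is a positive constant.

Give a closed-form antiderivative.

An antiderivative F(z) passes only if d/dz[F] lands on f(z) exactly.
Check: d/dz[q*z**2/4 - sqrt(2*z**2 + 1/3)/2 + log(z + 4)] = (q*z**2*sqrt(6*z**2 + 1) + 4*q*z*sqrt(6*z**2 + 1) - 2*sqrt(3)*z**2 - 8*sqrt(3)*z + 2*sqrt(6*z**2 + 1))/(2*z*sqrt(6*z**2 + 1) + 8*sqrt(6*z**2 + 1)), which equals f(z).

An antiderivative is F(z) = q*z**2/4 - sqrt(2*z**2 + 1/3)/2 + log(z + 4).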